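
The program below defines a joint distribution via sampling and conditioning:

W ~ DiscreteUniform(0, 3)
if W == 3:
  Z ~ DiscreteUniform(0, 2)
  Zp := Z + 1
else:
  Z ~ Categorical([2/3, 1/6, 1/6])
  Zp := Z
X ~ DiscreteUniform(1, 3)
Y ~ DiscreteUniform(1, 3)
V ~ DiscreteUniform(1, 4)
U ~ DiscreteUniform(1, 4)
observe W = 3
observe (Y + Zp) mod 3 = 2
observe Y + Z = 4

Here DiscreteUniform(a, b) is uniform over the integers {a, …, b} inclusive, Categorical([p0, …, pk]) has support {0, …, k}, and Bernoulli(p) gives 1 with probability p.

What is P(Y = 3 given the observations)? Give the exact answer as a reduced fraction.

Enumerate traces; 96 have nonzero weight after conditioning:
  (W=3, Z=1, X=1, Y=3, V=1, U=1) weight 1/1728
  (W=3, Z=1, X=1, Y=3, V=1, U=2) weight 1/1728
  (W=3, Z=1, X=1, Y=3, V=1, U=3) weight 1/1728
  (W=3, Z=1, X=1, Y=3, V=1, U=4) weight 1/1728
  (W=3, Z=1, X=1, Y=3, V=2, U=1) weight 1/1728
  (W=3, Z=1, X=1, Y=3, V=2, U=2) weight 1/1728
  (W=3, Z=1, X=1, Y=3, V=2, U=3) weight 1/1728
  (W=3, Z=1, X=1, Y=3, V=2, U=4) weight 1/1728
  (W=3, Z=2, X=1, Y=2, V=1, U=1) weight 1/1728
  … 87 more
Group by Y:
  weight(Y=2) = 1/36
  weight(Y=3) = 1/36
Total weight = 1/36 + 1/36 = 1/18
P(Y=2 | obs) = 1/36 / 1/18 = 1/2
P(Y=3 | obs) = 1/36 / 1/18 = 1/2

P(Y = 3 | obs) = 1/2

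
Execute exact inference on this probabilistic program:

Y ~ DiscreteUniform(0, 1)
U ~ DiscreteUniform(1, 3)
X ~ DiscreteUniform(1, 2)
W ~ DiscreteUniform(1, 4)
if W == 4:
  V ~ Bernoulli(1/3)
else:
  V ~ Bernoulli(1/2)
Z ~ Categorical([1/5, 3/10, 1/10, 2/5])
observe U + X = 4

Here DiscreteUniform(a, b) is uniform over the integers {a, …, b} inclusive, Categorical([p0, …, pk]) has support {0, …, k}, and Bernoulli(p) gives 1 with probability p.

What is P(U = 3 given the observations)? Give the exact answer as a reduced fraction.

P(U = 3 | obs) = 1/2

Enumerate traces; 128 have nonzero weight after conditioning:
  (Y=0, U=2, X=2, W=1, V=0, Z=0) weight 1/480
  (Y=0, U=2, X=2, W=1, V=0, Z=1) weight 1/320
  (Y=0, U=2, X=2, W=1, V=0, Z=2) weight 1/960
  (Y=0, U=2, X=2, W=1, V=0, Z=3) weight 1/240
  (Y=0, U=2, X=2, W=1, V=1, Z=0) weight 1/480
  (Y=0, U=2, X=2, W=1, V=1, Z=1) weight 1/320
  (Y=0, U=2, X=2, W=1, V=1, Z=2) weight 1/960
  (Y=0, U=2, X=2, W=1, V=1, Z=3) weight 1/240
  (Y=0, U=3, X=1, W=1, V=0, Z=0) weight 1/480
  … 119 more
Group by U:
  weight(U=2) = 1/6
  weight(U=3) = 1/6
Total weight = 1/6 + 1/6 = 1/3
P(U=2 | obs) = 1/6 / 1/3 = 1/2
P(U=3 | obs) = 1/6 / 1/3 = 1/2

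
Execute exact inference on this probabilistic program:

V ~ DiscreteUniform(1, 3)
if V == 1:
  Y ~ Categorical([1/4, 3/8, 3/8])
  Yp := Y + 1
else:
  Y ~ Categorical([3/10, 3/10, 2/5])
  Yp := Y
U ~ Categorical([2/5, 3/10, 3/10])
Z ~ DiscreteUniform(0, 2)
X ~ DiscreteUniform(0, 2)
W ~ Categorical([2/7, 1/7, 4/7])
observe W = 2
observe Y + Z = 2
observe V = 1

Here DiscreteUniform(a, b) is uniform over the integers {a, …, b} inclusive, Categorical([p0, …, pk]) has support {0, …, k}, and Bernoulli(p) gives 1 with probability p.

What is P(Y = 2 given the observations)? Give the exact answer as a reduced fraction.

P(Y = 2 | obs) = 3/8

Enumerate traces; 27 have nonzero weight after conditioning:
  (V=1, Y=0, U=0, Z=2, X=0, W=2) weight 2/945
  (V=1, Y=0, U=0, Z=2, X=1, W=2) weight 2/945
  (V=1, Y=0, U=0, Z=2, X=2, W=2) weight 2/945
  (V=1, Y=0, U=1, Z=2, X=0, W=2) weight 1/630
  (V=1, Y=0, U=1, Z=2, X=1, W=2) weight 1/630
  (V=1, Y=0, U=1, Z=2, X=2, W=2) weight 1/630
  (V=1, Y=0, U=2, Z=2, X=0, W=2) weight 1/630
  (V=1, Y=0, U=2, Z=2, X=1, W=2) weight 1/630
  (V=1, Y=1, U=0, Z=1, X=0, W=2) weight 1/315
  (V=1, Y=2, U=0, Z=0, X=0, W=2) weight 1/315
  … 17 more
Group by Y:
  weight(Y=0) = 1/63
  weight(Y=1) = 1/42
  weight(Y=2) = 1/42
Total weight = 1/63 + 1/42 + 1/42 = 4/63
P(Y=0 | obs) = 1/63 / 4/63 = 1/4
P(Y=1 | obs) = 1/42 / 4/63 = 3/8
P(Y=2 | obs) = 1/42 / 4/63 = 3/8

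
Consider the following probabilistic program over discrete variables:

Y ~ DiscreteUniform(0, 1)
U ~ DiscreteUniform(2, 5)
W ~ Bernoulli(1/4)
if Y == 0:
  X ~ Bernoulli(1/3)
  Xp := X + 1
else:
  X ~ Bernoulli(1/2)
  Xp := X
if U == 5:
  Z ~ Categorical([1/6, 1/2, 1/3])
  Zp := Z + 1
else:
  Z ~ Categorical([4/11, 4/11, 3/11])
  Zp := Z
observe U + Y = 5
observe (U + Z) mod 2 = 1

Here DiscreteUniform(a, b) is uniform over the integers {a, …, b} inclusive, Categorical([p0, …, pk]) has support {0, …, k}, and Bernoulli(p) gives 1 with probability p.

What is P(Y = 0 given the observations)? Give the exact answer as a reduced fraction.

P(Y = 0 | obs) = 11/19

Enumerate traces; 12 have nonzero weight after conditioning:
  (Y=0, U=5, W=0, X=0, Z=0) weight 1/96
  (Y=0, U=5, W=0, X=0, Z=2) weight 1/48
  (Y=0, U=5, W=0, X=1, Z=0) weight 1/192
  (Y=0, U=5, W=0, X=1, Z=2) weight 1/96
  (Y=0, U=5, W=1, X=0, Z=0) weight 1/288
  (Y=0, U=5, W=1, X=0, Z=2) weight 1/144
  (Y=0, U=5, W=1, X=1, Z=0) weight 1/576
  (Y=0, U=5, W=1, X=1, Z=2) weight 1/288
  (Y=1, U=4, W=0, X=0, Z=1) weight 3/176
  … 3 more
Group by Y:
  weight(Y=0) = 1/16
  weight(Y=1) = 1/22
Total weight = 1/16 + 1/22 = 19/176
P(Y=0 | obs) = 1/16 / 19/176 = 11/19
P(Y=1 | obs) = 1/22 / 19/176 = 8/19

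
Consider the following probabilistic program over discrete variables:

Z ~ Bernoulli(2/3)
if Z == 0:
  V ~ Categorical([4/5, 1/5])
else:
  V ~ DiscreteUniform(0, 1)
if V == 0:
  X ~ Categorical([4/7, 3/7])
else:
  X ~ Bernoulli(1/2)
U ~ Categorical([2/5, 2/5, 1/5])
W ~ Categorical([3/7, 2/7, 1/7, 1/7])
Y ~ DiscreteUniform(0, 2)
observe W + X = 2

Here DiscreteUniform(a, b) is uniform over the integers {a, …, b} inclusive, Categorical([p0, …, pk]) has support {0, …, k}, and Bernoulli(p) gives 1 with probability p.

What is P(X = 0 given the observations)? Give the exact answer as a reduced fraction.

P(X = 0 | obs) = 19/51

Enumerate traces; 72 have nonzero weight after conditioning:
  (Z=0, V=0, X=0, U=0, W=2, Y=0) weight 32/11025
  (Z=0, V=0, X=0, U=0, W=2, Y=1) weight 32/11025
  (Z=0, V=0, X=0, U=0, W=2, Y=2) weight 32/11025
  (Z=0, V=0, X=0, U=1, W=2, Y=0) weight 32/11025
  (Z=0, V=0, X=0, U=1, W=2, Y=1) weight 32/11025
  (Z=0, V=0, X=0, U=1, W=2, Y=2) weight 32/11025
  (Z=0, V=0, X=0, U=2, W=2, Y=0) weight 16/11025
  (Z=0, V=0, X=0, U=2, W=2, Y=1) weight 16/11025
  (Z=0, V=0, X=1, U=0, W=1, Y=0) weight 16/3675
  … 63 more
Group by X:
  weight(X=0) = 19/245
  weight(X=1) = 32/245
Total weight = 19/245 + 32/245 = 51/245
P(X=0 | obs) = 19/245 / 51/245 = 19/51
P(X=1 | obs) = 32/245 / 51/245 = 32/51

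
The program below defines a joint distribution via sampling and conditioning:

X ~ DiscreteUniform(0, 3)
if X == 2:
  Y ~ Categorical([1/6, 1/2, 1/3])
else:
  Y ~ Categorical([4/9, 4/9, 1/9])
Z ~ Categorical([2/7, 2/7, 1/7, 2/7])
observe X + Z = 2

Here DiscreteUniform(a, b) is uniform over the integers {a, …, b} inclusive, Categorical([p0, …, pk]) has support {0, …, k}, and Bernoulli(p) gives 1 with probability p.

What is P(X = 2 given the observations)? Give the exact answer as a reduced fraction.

Enumerate traces; 9 have nonzero weight after conditioning:
  (X=0, Y=0, Z=2) weight 1/63
  (X=0, Y=1, Z=2) weight 1/63
  (X=0, Y=2, Z=2) weight 1/252
  (X=1, Y=0, Z=1) weight 2/63
  (X=1, Y=1, Z=1) weight 2/63
  (X=1, Y=2, Z=1) weight 1/126
  (X=2, Y=0, Z=0) weight 1/84
  (X=2, Y=1, Z=0) weight 1/28
  … 1 more
Group by X:
  weight(X=0) = 1/28
  weight(X=1) = 1/14
  weight(X=2) = 1/14
Total weight = 1/28 + 1/14 + 1/14 = 5/28
P(X=0 | obs) = 1/28 / 5/28 = 1/5
P(X=1 | obs) = 1/14 / 5/28 = 2/5
P(X=2 | obs) = 1/14 / 5/28 = 2/5

P(X = 2 | obs) = 2/5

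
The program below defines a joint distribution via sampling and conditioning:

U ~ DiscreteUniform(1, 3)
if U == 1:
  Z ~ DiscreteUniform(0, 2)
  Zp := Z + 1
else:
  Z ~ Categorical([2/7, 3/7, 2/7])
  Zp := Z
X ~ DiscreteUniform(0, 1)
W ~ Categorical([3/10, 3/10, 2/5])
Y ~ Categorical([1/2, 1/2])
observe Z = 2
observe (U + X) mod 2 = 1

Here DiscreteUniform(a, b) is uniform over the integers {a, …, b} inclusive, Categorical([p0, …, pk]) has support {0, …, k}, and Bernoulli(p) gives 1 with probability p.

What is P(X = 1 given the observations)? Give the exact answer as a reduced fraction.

Enumerate traces; 18 have nonzero weight after conditioning:
  (U=1, Z=2, X=0, W=0, Y=0) weight 1/120
  (U=1, Z=2, X=0, W=0, Y=1) weight 1/120
  (U=1, Z=2, X=0, W=1, Y=0) weight 1/120
  (U=1, Z=2, X=0, W=1, Y=1) weight 1/120
  (U=1, Z=2, X=0, W=2, Y=0) weight 1/90
  (U=1, Z=2, X=0, W=2, Y=1) weight 1/90
  (U=2, Z=2, X=1, W=0, Y=0) weight 1/140
  (U=2, Z=2, X=1, W=0, Y=1) weight 1/140
  … 10 more
Group by X:
  weight(X=0) = 13/126
  weight(X=1) = 1/21
Total weight = 13/126 + 1/21 = 19/126
P(X=0 | obs) = 13/126 / 19/126 = 13/19
P(X=1 | obs) = 1/21 / 19/126 = 6/19

P(X = 1 | obs) = 6/19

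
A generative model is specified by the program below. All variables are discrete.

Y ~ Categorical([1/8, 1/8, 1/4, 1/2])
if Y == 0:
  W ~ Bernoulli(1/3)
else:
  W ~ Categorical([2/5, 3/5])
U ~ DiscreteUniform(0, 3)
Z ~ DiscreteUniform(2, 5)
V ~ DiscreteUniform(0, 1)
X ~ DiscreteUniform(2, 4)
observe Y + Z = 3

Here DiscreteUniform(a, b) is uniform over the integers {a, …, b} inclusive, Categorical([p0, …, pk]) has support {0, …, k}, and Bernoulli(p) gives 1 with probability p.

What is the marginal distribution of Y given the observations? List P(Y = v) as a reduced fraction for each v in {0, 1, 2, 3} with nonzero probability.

P(Y=0) = 1/2, P(Y=1) = 1/2

Enumerate traces; 96 have nonzero weight after conditioning:
  (Y=0, W=0, U=0, Z=3, V=0, X=2) weight 1/1152
  (Y=0, W=0, U=0, Z=3, V=0, X=3) weight 1/1152
  (Y=0, W=0, U=0, Z=3, V=0, X=4) weight 1/1152
  (Y=0, W=0, U=0, Z=3, V=1, X=2) weight 1/1152
  (Y=0, W=0, U=0, Z=3, V=1, X=3) weight 1/1152
  (Y=0, W=0, U=0, Z=3, V=1, X=4) weight 1/1152
  (Y=0, W=0, U=1, Z=3, V=0, X=2) weight 1/1152
  (Y=0, W=0, U=1, Z=3, V=0, X=3) weight 1/1152
  (Y=1, W=0, U=0, Z=2, V=0, X=2) weight 1/1920
  … 87 more
Group by Y:
  weight(Y=0) = 1/32
  weight(Y=1) = 1/32
Total weight = 1/32 + 1/32 = 1/16
P(Y=0 | obs) = 1/32 / 1/16 = 1/2
P(Y=1 | obs) = 1/32 / 1/16 = 1/2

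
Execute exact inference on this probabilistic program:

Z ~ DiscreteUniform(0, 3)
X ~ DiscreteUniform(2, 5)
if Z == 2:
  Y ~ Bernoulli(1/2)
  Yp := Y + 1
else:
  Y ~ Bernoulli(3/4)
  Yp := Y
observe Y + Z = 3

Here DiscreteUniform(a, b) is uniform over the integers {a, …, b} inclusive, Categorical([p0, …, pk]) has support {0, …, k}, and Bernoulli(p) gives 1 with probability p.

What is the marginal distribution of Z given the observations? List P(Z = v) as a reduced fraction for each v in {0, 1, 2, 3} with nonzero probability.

P(Z=2) = 2/3, P(Z=3) = 1/3

Enumerate traces; 8 have nonzero weight after conditioning:
  (Z=2, X=2, Y=1) weight 1/32
  (Z=2, X=3, Y=1) weight 1/32
  (Z=2, X=4, Y=1) weight 1/32
  (Z=2, X=5, Y=1) weight 1/32
  (Z=3, X=2, Y=0) weight 1/64
  (Z=3, X=3, Y=0) weight 1/64
  (Z=3, X=4, Y=0) weight 1/64
  (Z=3, X=5, Y=0) weight 1/64
Group by Z:
  weight(Z=2) = 1/8
  weight(Z=3) = 1/16
Total weight = 1/8 + 1/16 = 3/16
P(Z=2 | obs) = 1/8 / 3/16 = 2/3
P(Z=3 | obs) = 1/16 / 3/16 = 1/3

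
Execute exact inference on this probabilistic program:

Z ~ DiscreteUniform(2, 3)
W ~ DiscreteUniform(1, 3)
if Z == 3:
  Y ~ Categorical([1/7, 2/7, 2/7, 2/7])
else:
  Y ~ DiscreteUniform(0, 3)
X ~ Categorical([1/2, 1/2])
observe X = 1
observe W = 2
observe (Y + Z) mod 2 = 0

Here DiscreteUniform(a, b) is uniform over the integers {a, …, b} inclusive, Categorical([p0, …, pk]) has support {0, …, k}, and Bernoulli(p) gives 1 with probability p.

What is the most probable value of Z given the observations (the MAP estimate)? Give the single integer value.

argmax_v P(Z = v | obs) = 3

Enumerate traces; 4 have nonzero weight after conditioning:
  (Z=2, W=2, Y=0, X=1) weight 1/48
  (Z=2, W=2, Y=2, X=1) weight 1/48
  (Z=3, W=2, Y=1, X=1) weight 1/42
  (Z=3, W=2, Y=3, X=1) weight 1/42
Group by Z:
  weight(Z=2) = 1/24
  weight(Z=3) = 1/21
Total weight = 1/24 + 1/21 = 5/56
P(Z=2 | obs) = 1/24 / 5/56 = 7/15
P(Z=3 | obs) = 1/21 / 5/56 = 8/15
argmax = 3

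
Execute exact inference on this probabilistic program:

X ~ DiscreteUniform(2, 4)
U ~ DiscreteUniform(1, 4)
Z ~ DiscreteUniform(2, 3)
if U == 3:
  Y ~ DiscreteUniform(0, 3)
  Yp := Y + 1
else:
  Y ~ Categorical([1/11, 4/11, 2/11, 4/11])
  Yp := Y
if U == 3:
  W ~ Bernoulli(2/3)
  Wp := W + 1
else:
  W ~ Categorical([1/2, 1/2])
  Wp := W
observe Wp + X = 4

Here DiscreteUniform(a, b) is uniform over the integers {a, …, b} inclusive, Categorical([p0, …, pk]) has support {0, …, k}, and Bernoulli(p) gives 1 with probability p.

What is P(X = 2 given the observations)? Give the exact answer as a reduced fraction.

P(X = 2 | obs) = 1/6

Enumerate traces; 64 have nonzero weight after conditioning:
  (X=2, U=3, Z=2, Y=0, W=1) weight 1/144
  (X=2, U=3, Z=2, Y=1, W=1) weight 1/144
  (X=2, U=3, Z=2, Y=2, W=1) weight 1/144
  (X=2, U=3, Z=2, Y=3, W=1) weight 1/144
  (X=2, U=3, Z=3, Y=0, W=1) weight 1/144
  (X=2, U=3, Z=3, Y=1, W=1) weight 1/144
  (X=2, U=3, Z=3, Y=2, W=1) weight 1/144
  (X=2, U=3, Z=3, Y=3, W=1) weight 1/144
  (X=3, U=1, Z=2, Y=0, W=1) weight 1/528
  (X=4, U=1, Z=2, Y=0, W=0) weight 1/528
  … 54 more
Group by X:
  weight(X=2) = 1/18
  weight(X=3) = 11/72
  weight(X=4) = 1/8
Total weight = 1/18 + 11/72 + 1/8 = 1/3
P(X=2 | obs) = 1/18 / 1/3 = 1/6
P(X=3 | obs) = 11/72 / 1/3 = 11/24
P(X=4 | obs) = 1/8 / 1/3 = 3/8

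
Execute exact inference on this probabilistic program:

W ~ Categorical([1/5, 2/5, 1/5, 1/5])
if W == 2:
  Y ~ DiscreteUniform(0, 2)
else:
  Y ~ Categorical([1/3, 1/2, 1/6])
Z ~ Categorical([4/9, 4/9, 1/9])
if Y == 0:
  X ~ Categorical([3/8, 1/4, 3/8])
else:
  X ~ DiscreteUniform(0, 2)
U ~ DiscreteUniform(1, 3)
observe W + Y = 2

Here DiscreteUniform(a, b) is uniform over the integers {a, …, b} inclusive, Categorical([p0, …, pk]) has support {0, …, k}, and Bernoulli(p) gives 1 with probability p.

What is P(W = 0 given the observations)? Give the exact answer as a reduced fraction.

P(W = 0 | obs) = 1/9

Enumerate traces; 81 have nonzero weight after conditioning:
  (W=0, Y=2, Z=0, X=0, U=1) weight 2/1215
  (W=0, Y=2, Z=0, X=0, U=2) weight 2/1215
  (W=0, Y=2, Z=0, X=0, U=3) weight 2/1215
  (W=0, Y=2, Z=0, X=1, U=1) weight 2/1215
  (W=0, Y=2, Z=0, X=1, U=2) weight 2/1215
  (W=0, Y=2, Z=0, X=1, U=3) weight 2/1215
  (W=0, Y=2, Z=0, X=2, U=1) weight 2/1215
  (W=0, Y=2, Z=0, X=2, U=2) weight 2/1215
  (W=1, Y=1, Z=0, X=0, U=1) weight 4/405
  (W=2, Y=0, Z=0, X=0, U=1) weight 1/270
  … 71 more
Group by W:
  weight(W=0) = 1/30
  weight(W=1) = 1/5
  weight(W=2) = 1/15
Total weight = 1/30 + 1/5 + 1/15 = 3/10
P(W=0 | obs) = 1/30 / 3/10 = 1/9
P(W=1 | obs) = 1/5 / 3/10 = 2/3
P(W=2 | obs) = 1/15 / 3/10 = 2/9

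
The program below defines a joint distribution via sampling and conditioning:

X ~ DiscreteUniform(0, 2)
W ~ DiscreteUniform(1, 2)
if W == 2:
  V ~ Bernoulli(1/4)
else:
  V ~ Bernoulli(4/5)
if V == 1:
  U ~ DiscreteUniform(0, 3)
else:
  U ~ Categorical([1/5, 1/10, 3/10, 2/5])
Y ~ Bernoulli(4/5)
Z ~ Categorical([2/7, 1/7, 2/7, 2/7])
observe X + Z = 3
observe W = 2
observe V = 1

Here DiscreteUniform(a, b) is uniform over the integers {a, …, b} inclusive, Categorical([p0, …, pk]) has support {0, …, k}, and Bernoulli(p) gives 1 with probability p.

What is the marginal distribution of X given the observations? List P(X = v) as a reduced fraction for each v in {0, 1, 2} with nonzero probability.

Enumerate traces; 24 have nonzero weight after conditioning:
  (X=0, W=2, V=1, U=0, Y=0, Z=3) weight 1/1680
  (X=0, W=2, V=1, U=0, Y=1, Z=3) weight 1/420
  (X=0, W=2, V=1, U=1, Y=0, Z=3) weight 1/1680
  (X=0, W=2, V=1, U=1, Y=1, Z=3) weight 1/420
  (X=0, W=2, V=1, U=2, Y=0, Z=3) weight 1/1680
  (X=0, W=2, V=1, U=2, Y=1, Z=3) weight 1/420
  (X=0, W=2, V=1, U=3, Y=0, Z=3) weight 1/1680
  (X=0, W=2, V=1, U=3, Y=1, Z=3) weight 1/420
  (X=1, W=2, V=1, U=0, Y=0, Z=2) weight 1/1680
  (X=2, W=2, V=1, U=0, Y=0, Z=1) weight 1/3360
  … 14 more
Group by X:
  weight(X=0) = 1/84
  weight(X=1) = 1/84
  weight(X=2) = 1/168
Total weight = 1/84 + 1/84 + 1/168 = 5/168
P(X=0 | obs) = 1/84 / 5/168 = 2/5
P(X=1 | obs) = 1/84 / 5/168 = 2/5
P(X=2 | obs) = 1/168 / 5/168 = 1/5

P(X=0) = 2/5, P(X=1) = 2/5, P(X=2) = 1/5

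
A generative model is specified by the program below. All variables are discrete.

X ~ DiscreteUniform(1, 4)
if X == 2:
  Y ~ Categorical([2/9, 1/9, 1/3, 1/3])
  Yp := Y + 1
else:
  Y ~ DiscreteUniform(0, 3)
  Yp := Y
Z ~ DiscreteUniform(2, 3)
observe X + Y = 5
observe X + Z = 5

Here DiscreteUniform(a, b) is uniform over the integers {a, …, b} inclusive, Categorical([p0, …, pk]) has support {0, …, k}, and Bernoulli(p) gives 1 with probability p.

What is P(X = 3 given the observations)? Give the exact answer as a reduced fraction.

Enumerate traces; 2 have nonzero weight after conditioning:
  (X=2, Y=3, Z=3) weight 1/24
  (X=3, Y=2, Z=2) weight 1/32
Group by X:
  weight(X=2) = 1/24
  weight(X=3) = 1/32
Total weight = 1/24 + 1/32 = 7/96
P(X=2 | obs) = 1/24 / 7/96 = 4/7
P(X=3 | obs) = 1/32 / 7/96 = 3/7

P(X = 3 | obs) = 3/7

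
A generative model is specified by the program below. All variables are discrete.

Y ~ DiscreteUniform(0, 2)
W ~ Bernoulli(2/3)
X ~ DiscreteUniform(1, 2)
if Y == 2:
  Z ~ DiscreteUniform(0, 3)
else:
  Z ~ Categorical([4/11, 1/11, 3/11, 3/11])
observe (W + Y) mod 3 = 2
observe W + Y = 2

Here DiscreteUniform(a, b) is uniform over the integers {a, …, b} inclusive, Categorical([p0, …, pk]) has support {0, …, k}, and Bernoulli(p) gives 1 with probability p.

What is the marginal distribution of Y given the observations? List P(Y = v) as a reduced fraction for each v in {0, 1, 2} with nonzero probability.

P(Y=1) = 2/3, P(Y=2) = 1/3

Enumerate traces; 16 have nonzero weight after conditioning:
  (Y=1, W=1, X=1, Z=0) weight 4/99
  (Y=1, W=1, X=1, Z=1) weight 1/99
  (Y=1, W=1, X=1, Z=2) weight 1/33
  (Y=1, W=1, X=1, Z=3) weight 1/33
  (Y=1, W=1, X=2, Z=0) weight 4/99
  (Y=1, W=1, X=2, Z=1) weight 1/99
  (Y=1, W=1, X=2, Z=2) weight 1/33
  (Y=1, W=1, X=2, Z=3) weight 1/33
  (Y=2, W=0, X=1, Z=0) weight 1/72
  … 7 more
Group by Y:
  weight(Y=1) = 2/9
  weight(Y=2) = 1/9
Total weight = 2/9 + 1/9 = 1/3
P(Y=1 | obs) = 2/9 / 1/3 = 2/3
P(Y=2 | obs) = 1/9 / 1/3 = 1/3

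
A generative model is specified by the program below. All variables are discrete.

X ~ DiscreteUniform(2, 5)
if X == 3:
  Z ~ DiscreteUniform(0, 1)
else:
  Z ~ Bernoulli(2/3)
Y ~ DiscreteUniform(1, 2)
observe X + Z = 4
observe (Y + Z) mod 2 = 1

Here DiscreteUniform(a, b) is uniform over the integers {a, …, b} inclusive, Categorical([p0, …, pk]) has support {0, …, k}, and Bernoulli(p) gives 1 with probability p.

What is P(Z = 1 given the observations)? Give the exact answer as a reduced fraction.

Enumerate traces; 2 have nonzero weight after conditioning:
  (X=3, Z=1, Y=2) weight 1/16
  (X=4, Z=0, Y=1) weight 1/24
Group by Z:
  weight(Z=0) = 1/24
  weight(Z=1) = 1/16
Total weight = 1/24 + 1/16 = 5/48
P(Z=0 | obs) = 1/24 / 5/48 = 2/5
P(Z=1 | obs) = 1/16 / 5/48 = 3/5

P(Z = 1 | obs) = 3/5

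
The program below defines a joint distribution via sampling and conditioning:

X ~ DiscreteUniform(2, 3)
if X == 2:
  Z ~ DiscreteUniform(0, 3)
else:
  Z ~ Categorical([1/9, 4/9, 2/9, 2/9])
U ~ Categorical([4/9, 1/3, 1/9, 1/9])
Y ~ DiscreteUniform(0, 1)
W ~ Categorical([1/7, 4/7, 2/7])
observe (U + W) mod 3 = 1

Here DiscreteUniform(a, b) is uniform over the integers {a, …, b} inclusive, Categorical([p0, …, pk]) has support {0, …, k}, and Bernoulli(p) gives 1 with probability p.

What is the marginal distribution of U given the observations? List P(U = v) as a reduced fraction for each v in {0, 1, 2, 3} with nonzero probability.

P(U=0) = 16/25, P(U=1) = 3/25, P(U=2) = 2/25, P(U=3) = 4/25

Enumerate traces; 64 have nonzero weight after conditioning:
  (X=2, Z=0, U=0, Y=0, W=1) weight 1/63
  (X=2, Z=0, U=0, Y=1, W=1) weight 1/63
  (X=2, Z=0, U=1, Y=0, W=0) weight 1/336
  (X=2, Z=0, U=1, Y=1, W=0) weight 1/336
  (X=2, Z=0, U=2, Y=0, W=2) weight 1/504
  (X=2, Z=0, U=2, Y=1, W=2) weight 1/504
  (X=2, Z=0, U=3, Y=0, W=1) weight 1/252
  (X=2, Z=0, U=3, Y=1, W=1) weight 1/252
  … 56 more
Group by U:
  weight(U=0) = 16/63
  weight(U=1) = 1/21
  weight(U=2) = 2/63
  weight(U=3) = 4/63
Total weight = 16/63 + 1/21 + 2/63 + 4/63 = 25/63
P(U=0 | obs) = 16/63 / 25/63 = 16/25
P(U=1 | obs) = 1/21 / 25/63 = 3/25
P(U=2 | obs) = 2/63 / 25/63 = 2/25
P(U=3 | obs) = 4/63 / 25/63 = 4/25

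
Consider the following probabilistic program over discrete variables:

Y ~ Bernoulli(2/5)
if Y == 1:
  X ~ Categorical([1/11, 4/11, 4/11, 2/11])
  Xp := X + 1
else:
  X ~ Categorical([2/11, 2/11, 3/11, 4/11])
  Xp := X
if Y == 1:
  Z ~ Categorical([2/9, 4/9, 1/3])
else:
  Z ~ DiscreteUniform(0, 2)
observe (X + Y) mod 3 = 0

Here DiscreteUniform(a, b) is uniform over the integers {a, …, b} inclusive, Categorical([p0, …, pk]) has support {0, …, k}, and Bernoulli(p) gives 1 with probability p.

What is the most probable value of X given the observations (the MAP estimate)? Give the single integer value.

argmax_v P(X = v | obs) = 3

Enumerate traces; 9 have nonzero weight after conditioning:
  (Y=0, X=0, Z=0) weight 2/55
  (Y=0, X=0, Z=1) weight 2/55
  (Y=0, X=0, Z=2) weight 2/55
  (Y=0, X=3, Z=0) weight 4/55
  (Y=0, X=3, Z=1) weight 4/55
  (Y=0, X=3, Z=2) weight 4/55
  (Y=1, X=2, Z=0) weight 16/495
  (Y=1, X=2, Z=1) weight 32/495
  … 1 more
Group by X:
  weight(X=0) = 6/55
  weight(X=2) = 8/55
  weight(X=3) = 12/55
Total weight = 6/55 + 8/55 + 12/55 = 26/55
P(X=0 | obs) = 6/55 / 26/55 = 3/13
P(X=2 | obs) = 8/55 / 26/55 = 4/13
P(X=3 | obs) = 12/55 / 26/55 = 6/13
argmax = 3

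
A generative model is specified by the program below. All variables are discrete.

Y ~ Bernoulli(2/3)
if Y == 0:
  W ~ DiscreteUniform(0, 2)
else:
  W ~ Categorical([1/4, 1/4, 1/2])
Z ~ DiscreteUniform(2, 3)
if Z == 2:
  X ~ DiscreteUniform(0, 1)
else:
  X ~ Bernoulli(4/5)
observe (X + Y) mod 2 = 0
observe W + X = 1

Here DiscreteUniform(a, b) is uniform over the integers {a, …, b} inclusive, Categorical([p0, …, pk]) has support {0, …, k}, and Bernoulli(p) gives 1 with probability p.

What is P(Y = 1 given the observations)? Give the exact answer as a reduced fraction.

Enumerate traces; 4 have nonzero weight after conditioning:
  (Y=0, W=1, Z=2, X=0) weight 1/36
  (Y=0, W=1, Z=3, X=0) weight 1/90
  (Y=1, W=0, Z=2, X=1) weight 1/24
  (Y=1, W=0, Z=3, X=1) weight 1/15
Group by Y:
  weight(Y=0) = 7/180
  weight(Y=1) = 13/120
Total weight = 7/180 + 13/120 = 53/360
P(Y=0 | obs) = 7/180 / 53/360 = 14/53
P(Y=1 | obs) = 13/120 / 53/360 = 39/53

P(Y = 1 | obs) = 39/53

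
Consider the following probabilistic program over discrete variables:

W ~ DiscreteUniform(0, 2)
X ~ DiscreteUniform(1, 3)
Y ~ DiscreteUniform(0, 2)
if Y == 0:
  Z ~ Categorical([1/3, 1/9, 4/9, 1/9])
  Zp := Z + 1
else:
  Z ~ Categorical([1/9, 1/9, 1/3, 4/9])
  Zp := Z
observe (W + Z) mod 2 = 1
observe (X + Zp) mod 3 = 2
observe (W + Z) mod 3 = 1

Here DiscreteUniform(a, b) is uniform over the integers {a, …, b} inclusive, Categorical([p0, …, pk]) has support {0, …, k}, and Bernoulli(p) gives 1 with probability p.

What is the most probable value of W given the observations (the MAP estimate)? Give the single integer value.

argmax_v P(W = v | obs) = 1

Enumerate traces; 6 have nonzero weight after conditioning:
  (W=0, X=1, Y=1, Z=1) weight 1/243
  (W=0, X=1, Y=2, Z=1) weight 1/243
  (W=0, X=3, Y=0, Z=1) weight 1/243
  (W=1, X=1, Y=0, Z=0) weight 1/81
  (W=1, X=2, Y=1, Z=0) weight 1/243
  (W=1, X=2, Y=2, Z=0) weight 1/243
Group by W:
  weight(W=0) = 1/81
  weight(W=1) = 5/243
Total weight = 1/81 + 5/243 = 8/243
P(W=0 | obs) = 1/81 / 8/243 = 3/8
P(W=1 | obs) = 5/243 / 8/243 = 5/8
argmax = 1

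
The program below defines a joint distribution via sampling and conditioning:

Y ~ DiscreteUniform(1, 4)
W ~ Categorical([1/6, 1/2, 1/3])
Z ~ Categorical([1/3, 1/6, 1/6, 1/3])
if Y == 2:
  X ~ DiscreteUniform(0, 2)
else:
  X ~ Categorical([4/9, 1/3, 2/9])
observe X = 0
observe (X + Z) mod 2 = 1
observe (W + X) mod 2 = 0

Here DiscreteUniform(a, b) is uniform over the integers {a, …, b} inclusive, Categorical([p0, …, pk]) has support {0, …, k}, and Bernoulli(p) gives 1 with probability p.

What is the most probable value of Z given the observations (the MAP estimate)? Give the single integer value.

Enumerate traces; 16 have nonzero weight after conditioning:
  (Y=1, W=0, Z=1, X=0) weight 1/324
  (Y=1, W=0, Z=3, X=0) weight 1/162
  (Y=1, W=2, Z=1, X=0) weight 1/162
  (Y=1, W=2, Z=3, X=0) weight 1/81
  (Y=2, W=0, Z=1, X=0) weight 1/432
  (Y=2, W=0, Z=3, X=0) weight 1/216
  (Y=2, W=2, Z=1, X=0) weight 1/216
  (Y=2, W=2, Z=3, X=0) weight 1/108
  … 8 more
Group by Z:
  weight(Z=1) = 5/144
  weight(Z=3) = 5/72
Total weight = 5/144 + 5/72 = 5/48
P(Z=1 | obs) = 5/144 / 5/48 = 1/3
P(Z=3 | obs) = 5/72 / 5/48 = 2/3
argmax = 3

argmax_v P(Z = v | obs) = 3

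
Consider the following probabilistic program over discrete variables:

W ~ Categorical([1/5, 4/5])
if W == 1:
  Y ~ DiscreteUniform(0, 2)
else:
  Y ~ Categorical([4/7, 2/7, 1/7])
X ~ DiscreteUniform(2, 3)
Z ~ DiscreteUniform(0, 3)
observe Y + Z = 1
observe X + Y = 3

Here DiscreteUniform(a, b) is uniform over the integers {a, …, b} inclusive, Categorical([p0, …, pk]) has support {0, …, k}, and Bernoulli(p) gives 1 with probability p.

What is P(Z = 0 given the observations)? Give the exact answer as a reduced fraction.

P(Z = 0 | obs) = 17/37

Enumerate traces; 4 have nonzero weight after conditioning:
  (W=0, Y=0, X=3, Z=1) weight 1/70
  (W=0, Y=1, X=2, Z=0) weight 1/140
  (W=1, Y=0, X=3, Z=1) weight 1/30
  (W=1, Y=1, X=2, Z=0) weight 1/30
Group by Z:
  weight(Z=0) = 17/420
  weight(Z=1) = 1/21
Total weight = 17/420 + 1/21 = 37/420
P(Z=0 | obs) = 17/420 / 37/420 = 17/37
P(Z=1 | obs) = 1/21 / 37/420 = 20/37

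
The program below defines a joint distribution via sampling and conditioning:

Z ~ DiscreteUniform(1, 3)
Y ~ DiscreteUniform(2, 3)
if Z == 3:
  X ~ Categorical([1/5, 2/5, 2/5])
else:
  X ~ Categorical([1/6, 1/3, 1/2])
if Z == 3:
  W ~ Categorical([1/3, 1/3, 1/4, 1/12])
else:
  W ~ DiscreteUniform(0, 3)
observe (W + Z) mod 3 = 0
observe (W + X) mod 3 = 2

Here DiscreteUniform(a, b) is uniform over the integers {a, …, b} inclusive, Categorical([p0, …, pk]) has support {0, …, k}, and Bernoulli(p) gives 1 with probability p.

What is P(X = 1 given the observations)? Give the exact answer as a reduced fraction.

Enumerate traces; 8 have nonzero weight after conditioning:
  (Z=1, Y=2, X=0, W=2) weight 1/144
  (Z=1, Y=3, X=0, W=2) weight 1/144
  (Z=2, Y=2, X=1, W=1) weight 1/72
  (Z=2, Y=3, X=1, W=1) weight 1/72
  (Z=3, Y=2, X=2, W=0) weight 1/45
  (Z=3, Y=2, X=2, W=3) weight 1/180
  (Z=3, Y=3, X=2, W=0) weight 1/45
  (Z=3, Y=3, X=2, W=3) weight 1/180
Group by X:
  weight(X=0) = 1/72
  weight(X=1) = 1/36
  weight(X=2) = 1/18
Total weight = 1/72 + 1/36 + 1/18 = 7/72
P(X=0 | obs) = 1/72 / 7/72 = 1/7
P(X=1 | obs) = 1/36 / 7/72 = 2/7
P(X=2 | obs) = 1/18 / 7/72 = 4/7

P(X = 1 | obs) = 2/7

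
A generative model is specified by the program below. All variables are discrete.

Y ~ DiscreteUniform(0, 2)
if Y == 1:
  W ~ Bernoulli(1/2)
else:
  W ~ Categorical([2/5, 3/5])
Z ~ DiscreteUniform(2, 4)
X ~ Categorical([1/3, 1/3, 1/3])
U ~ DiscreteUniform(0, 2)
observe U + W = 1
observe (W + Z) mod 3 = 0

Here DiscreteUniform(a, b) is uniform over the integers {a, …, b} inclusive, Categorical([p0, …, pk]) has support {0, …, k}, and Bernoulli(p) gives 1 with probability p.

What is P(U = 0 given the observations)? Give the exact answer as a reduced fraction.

P(U = 0 | obs) = 17/30

Enumerate traces; 18 have nonzero weight after conditioning:
  (Y=0, W=0, Z=3, X=0, U=1) weight 2/405
  (Y=0, W=0, Z=3, X=1, U=1) weight 2/405
  (Y=0, W=0, Z=3, X=2, U=1) weight 2/405
  (Y=0, W=1, Z=2, X=0, U=0) weight 1/135
  (Y=0, W=1, Z=2, X=1, U=0) weight 1/135
  (Y=0, W=1, Z=2, X=2, U=0) weight 1/135
  (Y=1, W=0, Z=3, X=0, U=1) weight 1/162
  (Y=1, W=0, Z=3, X=1, U=1) weight 1/162
  … 10 more
Group by U:
  weight(U=0) = 17/270
  weight(U=1) = 13/270
Total weight = 17/270 + 13/270 = 1/9
P(U=0 | obs) = 17/270 / 1/9 = 17/30
P(U=1 | obs) = 13/270 / 1/9 = 13/30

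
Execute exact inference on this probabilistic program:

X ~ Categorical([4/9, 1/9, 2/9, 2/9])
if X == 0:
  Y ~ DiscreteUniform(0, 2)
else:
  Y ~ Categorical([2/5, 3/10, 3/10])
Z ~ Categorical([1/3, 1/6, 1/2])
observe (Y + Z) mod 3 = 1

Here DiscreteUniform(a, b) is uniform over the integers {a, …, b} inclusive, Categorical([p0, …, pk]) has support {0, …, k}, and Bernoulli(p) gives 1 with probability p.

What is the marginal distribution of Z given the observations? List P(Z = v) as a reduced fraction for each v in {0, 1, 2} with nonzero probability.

Enumerate traces; 12 have nonzero weight after conditioning:
  (X=0, Y=0, Z=1) weight 2/81
  (X=0, Y=1, Z=0) weight 4/81
  (X=0, Y=2, Z=2) weight 2/27
  (X=1, Y=0, Z=1) weight 1/135
  (X=1, Y=1, Z=0) weight 1/90
  (X=1, Y=2, Z=2) weight 1/60
  (X=2, Y=0, Z=1) weight 2/135
  (X=2, Y=1, Z=0) weight 1/45
  … 4 more
Group by Z:
  weight(Z=0) = 17/162
  weight(Z=1) = 5/81
  weight(Z=2) = 17/108
Total weight = 17/162 + 5/81 + 17/108 = 35/108
P(Z=0 | obs) = 17/162 / 35/108 = 34/105
P(Z=1 | obs) = 5/81 / 35/108 = 4/21
P(Z=2 | obs) = 17/108 / 35/108 = 17/35

P(Z=0) = 34/105, P(Z=1) = 4/21, P(Z=2) = 17/35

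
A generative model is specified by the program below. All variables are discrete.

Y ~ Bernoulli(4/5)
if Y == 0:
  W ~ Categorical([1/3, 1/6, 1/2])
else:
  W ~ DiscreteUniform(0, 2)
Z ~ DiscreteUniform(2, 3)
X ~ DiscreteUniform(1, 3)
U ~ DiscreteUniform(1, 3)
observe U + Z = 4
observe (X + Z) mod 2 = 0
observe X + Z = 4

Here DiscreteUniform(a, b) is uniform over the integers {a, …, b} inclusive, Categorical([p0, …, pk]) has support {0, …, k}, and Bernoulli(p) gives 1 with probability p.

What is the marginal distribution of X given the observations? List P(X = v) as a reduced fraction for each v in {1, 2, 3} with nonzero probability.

P(X=1) = 1/2, P(X=2) = 1/2

Enumerate traces; 12 have nonzero weight after conditioning:
  (Y=0, W=0, Z=2, X=2, U=2) weight 1/270
  (Y=0, W=0, Z=3, X=1, U=1) weight 1/270
  (Y=0, W=1, Z=2, X=2, U=2) weight 1/540
  (Y=0, W=1, Z=3, X=1, U=1) weight 1/540
  (Y=0, W=2, Z=2, X=2, U=2) weight 1/180
  (Y=0, W=2, Z=3, X=1, U=1) weight 1/180
  (Y=1, W=0, Z=2, X=2, U=2) weight 2/135
  (Y=1, W=0, Z=3, X=1, U=1) weight 2/135
  … 4 more
Group by X:
  weight(X=1) = 1/18
  weight(X=2) = 1/18
Total weight = 1/18 + 1/18 = 1/9
P(X=1 | obs) = 1/18 / 1/9 = 1/2
P(X=2 | obs) = 1/18 / 1/9 = 1/2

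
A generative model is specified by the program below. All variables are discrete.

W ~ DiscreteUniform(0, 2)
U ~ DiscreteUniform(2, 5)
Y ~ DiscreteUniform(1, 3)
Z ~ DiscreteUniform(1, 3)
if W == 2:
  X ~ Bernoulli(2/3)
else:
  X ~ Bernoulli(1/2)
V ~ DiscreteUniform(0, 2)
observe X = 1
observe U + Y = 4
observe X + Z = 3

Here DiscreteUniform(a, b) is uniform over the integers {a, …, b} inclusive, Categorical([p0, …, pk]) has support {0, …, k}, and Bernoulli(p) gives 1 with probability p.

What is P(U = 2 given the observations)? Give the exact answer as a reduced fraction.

P(U = 2 | obs) = 1/2

Enumerate traces; 18 have nonzero weight after conditioning:
  (W=0, U=2, Y=2, Z=2, X=1, V=0) weight 1/648
  (W=0, U=2, Y=2, Z=2, X=1, V=1) weight 1/648
  (W=0, U=2, Y=2, Z=2, X=1, V=2) weight 1/648
  (W=0, U=3, Y=1, Z=2, X=1, V=0) weight 1/648
  (W=0, U=3, Y=1, Z=2, X=1, V=1) weight 1/648
  (W=0, U=3, Y=1, Z=2, X=1, V=2) weight 1/648
  (W=1, U=2, Y=2, Z=2, X=1, V=0) weight 1/648
  (W=1, U=2, Y=2, Z=2, X=1, V=1) weight 1/648
  … 10 more
Group by U:
  weight(U=2) = 5/324
  weight(U=3) = 5/324
Total weight = 5/324 + 5/324 = 5/162
P(U=2 | obs) = 5/324 / 5/162 = 1/2
P(U=3 | obs) = 5/324 / 5/162 = 1/2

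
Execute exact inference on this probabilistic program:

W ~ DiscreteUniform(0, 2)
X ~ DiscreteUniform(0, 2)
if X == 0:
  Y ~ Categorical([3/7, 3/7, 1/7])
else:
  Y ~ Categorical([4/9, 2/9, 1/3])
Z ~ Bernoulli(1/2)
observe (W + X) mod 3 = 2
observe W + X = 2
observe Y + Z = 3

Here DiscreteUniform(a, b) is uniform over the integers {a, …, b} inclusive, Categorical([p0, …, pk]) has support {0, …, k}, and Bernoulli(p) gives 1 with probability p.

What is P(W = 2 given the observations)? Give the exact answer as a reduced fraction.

P(W = 2 | obs) = 3/17

Enumerate traces; 3 have nonzero weight after conditioning:
  (W=0, X=2, Y=2, Z=1) weight 1/54
  (W=1, X=1, Y=2, Z=1) weight 1/54
  (W=2, X=0, Y=2, Z=1) weight 1/126
Group by W:
  weight(W=0) = 1/54
  weight(W=1) = 1/54
  weight(W=2) = 1/126
Total weight = 1/54 + 1/54 + 1/126 = 17/378
P(W=0 | obs) = 1/54 / 17/378 = 7/17
P(W=1 | obs) = 1/54 / 17/378 = 7/17
P(W=2 | obs) = 1/126 / 17/378 = 3/17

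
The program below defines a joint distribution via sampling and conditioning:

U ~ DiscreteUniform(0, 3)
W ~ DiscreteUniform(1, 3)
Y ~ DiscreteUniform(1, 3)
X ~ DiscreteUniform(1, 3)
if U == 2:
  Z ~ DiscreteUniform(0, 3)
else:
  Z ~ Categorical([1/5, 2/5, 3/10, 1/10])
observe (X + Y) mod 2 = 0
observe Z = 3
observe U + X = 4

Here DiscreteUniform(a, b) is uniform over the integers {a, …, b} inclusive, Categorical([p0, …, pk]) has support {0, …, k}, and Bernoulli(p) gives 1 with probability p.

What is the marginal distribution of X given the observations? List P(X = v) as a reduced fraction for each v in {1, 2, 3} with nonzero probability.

Enumerate traces; 15 have nonzero weight after conditioning:
  (U=1, W=1, Y=1, X=3, Z=3) weight 1/1080
  (U=1, W=1, Y=3, X=3, Z=3) weight 1/1080
  (U=1, W=2, Y=1, X=3, Z=3) weight 1/1080
  (U=1, W=2, Y=3, X=3, Z=3) weight 1/1080
  (U=1, W=3, Y=1, X=3, Z=3) weight 1/1080
  (U=1, W=3, Y=3, X=3, Z=3) weight 1/1080
  (U=2, W=1, Y=2, X=2, Z=3) weight 1/432
  (U=2, W=2, Y=2, X=2, Z=3) weight 1/432
  (U=3, W=1, Y=1, X=1, Z=3) weight 1/1080
  … 6 more
Group by X:
  weight(X=1) = 1/180
  weight(X=2) = 1/144
  weight(X=3) = 1/180
Total weight = 1/180 + 1/144 + 1/180 = 13/720
P(X=1 | obs) = 1/180 / 13/720 = 4/13
P(X=2 | obs) = 1/144 / 13/720 = 5/13
P(X=3 | obs) = 1/180 / 13/720 = 4/13

P(X=1) = 4/13, P(X=2) = 5/13, P(X=3) = 4/13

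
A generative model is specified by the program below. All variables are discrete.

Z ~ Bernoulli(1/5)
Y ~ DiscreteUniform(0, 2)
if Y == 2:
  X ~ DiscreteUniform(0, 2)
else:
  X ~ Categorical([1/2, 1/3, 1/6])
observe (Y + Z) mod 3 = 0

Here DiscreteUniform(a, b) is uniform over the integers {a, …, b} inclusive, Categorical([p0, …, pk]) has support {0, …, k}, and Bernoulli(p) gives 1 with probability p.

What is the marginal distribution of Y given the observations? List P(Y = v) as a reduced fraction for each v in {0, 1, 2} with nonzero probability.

P(Y=0) = 4/5, P(Y=2) = 1/5

Enumerate traces; 6 have nonzero weight after conditioning:
  (Z=0, Y=0, X=0) weight 2/15
  (Z=0, Y=0, X=1) weight 4/45
  (Z=0, Y=0, X=2) weight 2/45
  (Z=1, Y=2, X=0) weight 1/45
  (Z=1, Y=2, X=1) weight 1/45
  (Z=1, Y=2, X=2) weight 1/45
Group by Y:
  weight(Y=0) = 4/15
  weight(Y=2) = 1/15
Total weight = 4/15 + 1/15 = 1/3
P(Y=0 | obs) = 4/15 / 1/3 = 4/5
P(Y=2 | obs) = 1/15 / 1/3 = 1/5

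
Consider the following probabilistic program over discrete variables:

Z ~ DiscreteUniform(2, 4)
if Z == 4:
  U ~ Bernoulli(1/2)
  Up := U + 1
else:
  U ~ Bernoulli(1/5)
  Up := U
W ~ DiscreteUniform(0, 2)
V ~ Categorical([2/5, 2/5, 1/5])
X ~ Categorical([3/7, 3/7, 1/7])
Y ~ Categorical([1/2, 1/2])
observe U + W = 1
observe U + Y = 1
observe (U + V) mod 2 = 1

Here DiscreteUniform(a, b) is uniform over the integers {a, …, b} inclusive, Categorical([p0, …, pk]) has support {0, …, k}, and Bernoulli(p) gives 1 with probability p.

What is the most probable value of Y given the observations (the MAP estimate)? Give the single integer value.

argmax_v P(Y = v | obs) = 1

Enumerate traces; 27 have nonzero weight after conditioning:
  (Z=2, U=0, W=1, V=1, X=0, Y=1) weight 4/525
  (Z=2, U=0, W=1, V=1, X=1, Y=1) weight 4/525
  (Z=2, U=0, W=1, V=1, X=2, Y=1) weight 4/1575
  (Z=2, U=1, W=0, V=0, X=0, Y=0) weight 1/525
  (Z=2, U=1, W=0, V=0, X=1, Y=0) weight 1/525
  (Z=2, U=1, W=0, V=0, X=2, Y=0) weight 1/1575
  (Z=2, U=1, W=0, V=2, X=0, Y=0) weight 1/1050
  (Z=2, U=1, W=0, V=2, X=1, Y=0) weight 1/1050
  … 19 more
Group by Y:
  weight(Y=0) = 3/100
  weight(Y=1) = 7/150
Total weight = 3/100 + 7/150 = 23/300
P(Y=0 | obs) = 3/100 / 23/300 = 9/23
P(Y=1 | obs) = 7/150 / 23/300 = 14/23
argmax = 1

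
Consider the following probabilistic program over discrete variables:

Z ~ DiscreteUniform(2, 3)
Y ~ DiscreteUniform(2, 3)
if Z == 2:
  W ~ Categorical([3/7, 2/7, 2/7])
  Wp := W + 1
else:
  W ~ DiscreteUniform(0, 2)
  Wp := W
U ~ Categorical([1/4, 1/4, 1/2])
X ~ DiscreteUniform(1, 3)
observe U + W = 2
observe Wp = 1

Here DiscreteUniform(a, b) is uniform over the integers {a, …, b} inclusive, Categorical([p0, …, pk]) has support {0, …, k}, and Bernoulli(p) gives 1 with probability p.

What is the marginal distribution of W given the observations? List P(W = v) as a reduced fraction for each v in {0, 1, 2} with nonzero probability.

Enumerate traces; 12 have nonzero weight after conditioning:
  (Z=2, Y=2, W=0, U=2, X=1) weight 1/56
  (Z=2, Y=2, W=0, U=2, X=2) weight 1/56
  (Z=2, Y=2, W=0, U=2, X=3) weight 1/56
  (Z=2, Y=3, W=0, U=2, X=1) weight 1/56
  (Z=2, Y=3, W=0, U=2, X=2) weight 1/56
  (Z=2, Y=3, W=0, U=2, X=3) weight 1/56
  (Z=3, Y=2, W=1, U=1, X=1) weight 1/144
  (Z=3, Y=2, W=1, U=1, X=2) weight 1/144
  … 4 more
Group by W:
  weight(W=0) = 3/28
  weight(W=1) = 1/24
Total weight = 3/28 + 1/24 = 25/168
P(W=0 | obs) = 3/28 / 25/168 = 18/25
P(W=1 | obs) = 1/24 / 25/168 = 7/25

P(W=0) = 18/25, P(W=1) = 7/25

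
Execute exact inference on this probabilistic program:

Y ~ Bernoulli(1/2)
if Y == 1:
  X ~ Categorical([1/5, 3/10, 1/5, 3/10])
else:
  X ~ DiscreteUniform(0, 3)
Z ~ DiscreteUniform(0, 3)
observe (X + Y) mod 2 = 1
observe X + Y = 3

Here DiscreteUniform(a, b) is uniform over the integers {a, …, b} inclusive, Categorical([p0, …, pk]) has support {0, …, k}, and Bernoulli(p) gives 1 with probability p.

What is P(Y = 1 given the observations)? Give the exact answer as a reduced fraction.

P(Y = 1 | obs) = 4/9

Enumerate traces; 8 have nonzero weight after conditioning:
  (Y=0, X=3, Z=0) weight 1/32
  (Y=0, X=3, Z=1) weight 1/32
  (Y=0, X=3, Z=2) weight 1/32
  (Y=0, X=3, Z=3) weight 1/32
  (Y=1, X=2, Z=0) weight 1/40
  (Y=1, X=2, Z=1) weight 1/40
  (Y=1, X=2, Z=2) weight 1/40
  (Y=1, X=2, Z=3) weight 1/40
Group by Y:
  weight(Y=0) = 1/8
  weight(Y=1) = 1/10
Total weight = 1/8 + 1/10 = 9/40
P(Y=0 | obs) = 1/8 / 9/40 = 5/9
P(Y=1 | obs) = 1/10 / 9/40 = 4/9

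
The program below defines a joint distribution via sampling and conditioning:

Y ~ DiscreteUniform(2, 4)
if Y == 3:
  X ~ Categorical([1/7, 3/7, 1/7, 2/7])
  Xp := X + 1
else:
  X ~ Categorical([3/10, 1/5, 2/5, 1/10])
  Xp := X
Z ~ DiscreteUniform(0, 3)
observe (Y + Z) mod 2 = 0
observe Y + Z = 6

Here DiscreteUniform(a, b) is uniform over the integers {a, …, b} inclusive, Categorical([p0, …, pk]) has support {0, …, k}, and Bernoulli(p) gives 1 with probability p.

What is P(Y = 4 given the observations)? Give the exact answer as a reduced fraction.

Enumerate traces; 8 have nonzero weight after conditioning:
  (Y=3, X=0, Z=3) weight 1/84
  (Y=3, X=1, Z=3) weight 1/28
  (Y=3, X=2, Z=3) weight 1/84
  (Y=3, X=3, Z=3) weight 1/42
  (Y=4, X=0, Z=2) weight 1/40
  (Y=4, X=1, Z=2) weight 1/60
  (Y=4, X=2, Z=2) weight 1/30
  (Y=4, X=3, Z=2) weight 1/120
Group by Y:
  weight(Y=3) = 1/12
  weight(Y=4) = 1/12
Total weight = 1/12 + 1/12 = 1/6
P(Y=3 | obs) = 1/12 / 1/6 = 1/2
P(Y=4 | obs) = 1/12 / 1/6 = 1/2

P(Y = 4 | obs) = 1/2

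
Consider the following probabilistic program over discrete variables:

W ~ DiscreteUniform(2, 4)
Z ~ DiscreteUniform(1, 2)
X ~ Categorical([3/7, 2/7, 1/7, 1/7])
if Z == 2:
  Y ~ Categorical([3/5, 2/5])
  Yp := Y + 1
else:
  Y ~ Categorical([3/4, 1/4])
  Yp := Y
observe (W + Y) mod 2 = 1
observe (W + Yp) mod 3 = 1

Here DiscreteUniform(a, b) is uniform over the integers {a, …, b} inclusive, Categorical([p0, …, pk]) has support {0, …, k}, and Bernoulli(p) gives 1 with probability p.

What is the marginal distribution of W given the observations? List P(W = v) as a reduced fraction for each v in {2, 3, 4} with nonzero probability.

Enumerate traces; 8 have nonzero weight after conditioning:
  (W=2, Z=2, X=0, Y=1) weight 1/35
  (W=2, Z=2, X=1, Y=1) weight 2/105
  (W=2, Z=2, X=2, Y=1) weight 1/105
  (W=2, Z=2, X=3, Y=1) weight 1/105
  (W=3, Z=2, X=0, Y=0) weight 3/70
  (W=3, Z=2, X=1, Y=0) weight 1/35
  (W=3, Z=2, X=2, Y=0) weight 1/70
  (W=3, Z=2, X=3, Y=0) weight 1/70
Group by W:
  weight(W=2) = 1/15
  weight(W=3) = 1/10
Total weight = 1/15 + 1/10 = 1/6
P(W=2 | obs) = 1/15 / 1/6 = 2/5
P(W=3 | obs) = 1/10 / 1/6 = 3/5

P(W=2) = 2/5, P(W=3) = 3/5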